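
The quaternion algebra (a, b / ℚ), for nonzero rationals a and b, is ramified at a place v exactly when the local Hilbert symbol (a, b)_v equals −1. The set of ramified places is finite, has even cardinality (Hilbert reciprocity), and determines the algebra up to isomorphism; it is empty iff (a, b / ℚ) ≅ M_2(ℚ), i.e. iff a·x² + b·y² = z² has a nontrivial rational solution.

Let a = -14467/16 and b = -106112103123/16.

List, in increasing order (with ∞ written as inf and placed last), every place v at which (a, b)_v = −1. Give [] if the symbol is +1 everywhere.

[3, 17, 23, inf]

Mod squares: a ≡ -14467, b ≡ -3. Check v ∈ {∞, 2, 3, 13, 17, 23, 37}.
v=17: a=17^1·(≡1), b=17^2·(≡14) mod 17; (1|17)=+1, (14|17)=-1; (−1)^{1·2·8}·(+1)^2·(-1)^1 = -1.
v=2: v_2(a)=-4, v_2(b)=-4; units ≡ 5, 5 (mod 8); ε·ε+αω+βω = 0·0+-4·1+-4·1 ≡ 0  ⇒  (a,b)_2 = +1.
v=∞: -14467 < 0 and -3 < 0  ⇒  (a,b)_∞ = -1.
v=3: a=3^0·(≡2), b=3^1·(≡2) mod 3; (2|3)=-1, (2|3)=-1; (−1)^{0·1·1}·(-1)^1·(-1)^0 = -1.
v=37: a=37^1·(≡1), b=37^2·(≡28) mod 37; (1|37)=+1, (28|37)=+1; (−1)^{1·2·18}·(+1)^2·(+1)^1 = +1.
v=13: a=13^0·(≡5), b=13^2·(≡9) mod 13; (5|13)=-1, (9|13)=+1; (−1)^{0·2·6}·(-1)^2·(+1)^0 = +1.
v=23: a=23^1·(≡11), b=23^2·(≡19) mod 23; (11|23)=-1, (19|23)=-1; (−1)^{1·2·11}·(-1)^2·(-1)^1 = -1.
Ram(-14467, -3) = {3, 17, 23, ∞}; no ℚ_3-point on the conic.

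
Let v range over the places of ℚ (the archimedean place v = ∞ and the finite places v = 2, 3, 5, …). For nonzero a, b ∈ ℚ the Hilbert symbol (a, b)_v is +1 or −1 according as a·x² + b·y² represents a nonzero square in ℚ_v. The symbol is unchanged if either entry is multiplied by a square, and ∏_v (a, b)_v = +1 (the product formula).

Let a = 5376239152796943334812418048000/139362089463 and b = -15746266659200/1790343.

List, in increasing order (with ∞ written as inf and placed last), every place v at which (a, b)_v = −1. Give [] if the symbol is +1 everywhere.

[19, 23]

Mod squares: a ≡ 1610, b ≡ -874. Check v ∈ {∞, 2, 3, 5, 7, 11, 19, 23, 31}.
v=∞: 1610 > 0 and -874 < 0  ⇒  (a,b)_∞ = +1.
v=5: a=5^3·(≡3), b=5^2·(≡4) mod 5; (3|5)=-1, (4|5)=+1; (−1)^{3·2·2}·(-1)^2·(+1)^3 = +1.
v=7: a=7^5·(≡5), b=7^2·(≡2) mod 7; (5|7)=-1, (2|7)=+1; (−1)^{5·2·3}·(-1)^2·(+1)^5 = +1.
v=23: a=23^-1·(≡13), b=23^-1·(≡4) mod 23; (13|23)=+1, (4|23)=+1; (−1)^{-1·-1·11}·(+1)^-1·(+1)^-1 = -1.
v=11: a=11^10·(≡3), b=11^4·(≡6) mod 11; (3|11)=+1, (6|11)=-1; (−1)^{10·4·5}·(+1)^4·(-1)^10 = +1.
v=3: a=3^-8·(≡2), b=3^-4·(≡2) mod 3; (2|3)=-1, (2|3)=-1; (−1)^{-8·-4·1}·(-1)^-4·(-1)^-8 = +1.
v=2: v_2(a)=21, v_2(b)=7; units ≡ 5, 3 (mod 8); ε·ε+αω+βω = 0·1+21·1+7·1 ≡ 0  ⇒  (a,b)_2 = +1.
v=31: a=31^-4·(≡11), b=31^-2·(≡14) mod 31; (11|31)=-1, (14|31)=+1; (−1)^{-4·-2·15}·(-1)^-2·(+1)^-4 = +1.
v=19: a=19^6·(≡10), b=19^3·(≡7) mod 19; (10|19)=-1, (7|19)=+1; (−1)^{6·3·9}·(-1)^3·(+1)^6 = -1.
Ram(1610, -874) = {19, 23}; no ℚ_19-point on the conic.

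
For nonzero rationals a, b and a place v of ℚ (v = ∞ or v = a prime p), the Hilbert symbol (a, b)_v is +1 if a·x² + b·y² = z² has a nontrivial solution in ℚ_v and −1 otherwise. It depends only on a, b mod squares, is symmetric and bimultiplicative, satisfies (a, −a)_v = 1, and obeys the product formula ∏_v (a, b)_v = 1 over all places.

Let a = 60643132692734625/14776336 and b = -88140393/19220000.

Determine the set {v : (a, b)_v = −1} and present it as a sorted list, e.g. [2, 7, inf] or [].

(a, b) ≡ (103785, -34) mod (ℚ^×)²; places V = {2, 3, 5, 11, 17, 23, 31, 37, ∞}.
(a,b)_23: α=4, u≡16; β=2, v≡16 (mod 23); (16|23)=+1, (16|23)=+1; sign (−1)^0·+1^2·+1^4 = +1.
(a,b)_11: α=1, u≡6; β=2, v≡8 (mod 11); (6|11)=-1, (8|11)=-1; sign (−1)^0·-1^2·-1^1 = -1.
(a,b)_5: α=3, u≡2; β=-4, v≡1 (mod 5); (2|5)=-1, (1|5)=+1; sign (−1)^0·-1^-4·+1^3 = +1.
(a,b)_∞: sgn(103785)=+, sgn(-34)=−, so +1.
(a,b)_31: α=-4, u≡16; β=-2, v≡28 (mod 31); (16|31)=+1, (28|31)=+1; sign (−1)^0·+1^-2·+1^-4 = +1.
(a,b)_17: α=5, u≡16; β=1, v≡4 (mod 17); (16|17)=+1, (4|17)=+1; sign (−1)^0·+1^1·+1^5 = +1.
(a,b)_2: α=-4, β=-5; u≡1, v≡7 (mod 8); ε(u)ε(v)=0·1, αω(v)=-4·0, βω(u)=-5·0; sum ≡ 0  ⇒  +1.
(a,b)_3: α=1, u≡2; β=4, v≡2 (mod 3); (2|3)=-1, (2|3)=-1; sign (−1)^0·-1^4·-1^1 = -1.
(a,b)_37: α=1, u≡1; β=0, v≡7 (mod 37); (1|37)=+1, (7|37)=+1; sign (−1)^0·+1^0·+1^1 = +1.
Ram(103785, -34) = {3, 11}; no ℚ_3-point on the conic.

[3, 11]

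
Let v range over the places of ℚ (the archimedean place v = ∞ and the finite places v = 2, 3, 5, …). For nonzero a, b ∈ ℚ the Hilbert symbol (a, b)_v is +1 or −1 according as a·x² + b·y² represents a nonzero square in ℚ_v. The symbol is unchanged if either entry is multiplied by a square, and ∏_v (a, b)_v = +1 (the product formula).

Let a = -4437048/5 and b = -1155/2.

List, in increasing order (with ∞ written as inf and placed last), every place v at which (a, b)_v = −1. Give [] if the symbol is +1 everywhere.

Mod squares: a ≡ -2310, b ≡ -2310. Check v ∈ {∞, 2, 3, 5, 7, 11}.
v=7: a=7^5·(≡6), b=7^1·(≡5) mod 7; (6|7)=-1, (5|7)=-1; (−1)^{5·1·3}·(-1)^1·(-1)^5 = -1.
v=11: a=11^1·(≡7), b=11^1·(≡8) mod 11; (7|11)=-1, (8|11)=-1; (−1)^{1·1·5}·(-1)^1·(-1)^1 = -1.
v=3: a=3^1·(≡1), b=3^1·(≡1) mod 3; (1|3)=+1, (1|3)=+1; (−1)^{1·1·1}·(+1)^1·(+1)^1 = -1.
v=2: v_2(a)=3, v_2(b)=-1; units ≡ 5, 5 (mod 8); ε·ε+αω+βω = 0·0+3·1+-1·1 ≡ 0  ⇒  (a,b)_2 = +1.
v=5: a=5^-1·(≡2), b=5^1·(≡2) mod 5; (2|5)=-1, (2|5)=-1; (−1)^{-1·1·2}·(-1)^1·(-1)^-1 = +1.
v=∞: -2310 < 0 and -2310 < 0  ⇒  (a,b)_∞ = -1.
|Ram(-2310, -2310)| = 4, even; anisotropic at {3, 7, 11, ∞}.

[3, 7, 11, inf]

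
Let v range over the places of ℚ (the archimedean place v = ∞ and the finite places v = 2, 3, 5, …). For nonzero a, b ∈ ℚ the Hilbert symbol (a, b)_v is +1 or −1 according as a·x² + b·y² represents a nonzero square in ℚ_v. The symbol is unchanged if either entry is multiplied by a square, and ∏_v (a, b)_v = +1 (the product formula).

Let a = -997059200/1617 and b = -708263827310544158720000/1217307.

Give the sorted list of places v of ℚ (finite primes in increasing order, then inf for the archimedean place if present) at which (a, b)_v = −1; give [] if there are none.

[11, 23, 31, inf]

Mod squares: a ≡ -38874, b ≡ -69. Check v ∈ {∞, 2, 3, 5, 7, 11, 13, 19, 23, 31}.
v=13: a=13^0·(≡9), b=13^-2·(≡1) mod 13; (9|13)=+1, (1|13)=+1; (−1)^{0·-2·6}·(+1)^-2·(+1)^0 = +1.
v=∞: -38874 < 0 and -69 < 0  ⇒  (a,b)_∞ = -1.
v=7: a=7^-2·(≡2), b=7^-4·(≡1) mod 7; (2|7)=+1, (1|7)=+1; (−1)^{-2·-4·3}·(+1)^-4·(+1)^-2 = +1.
v=19: a=19^1·(≡11), b=19^2·(≡16) mod 19; (11|19)=+1, (16|19)=+1; (−1)^{1·2·9}·(+1)^2·(+1)^1 = +1.
v=23: a=23^2·(≡17), b=23^5·(≡14) mod 23; (17|23)=-1, (14|23)=-1; (−1)^{2·5·11}·(-1)^5·(-1)^2 = -1.
v=2: v_2(a)=7, v_2(b)=22; units ≡ 3, 3 (mod 8); ε·ε+αω+βω = 1·1+7·1+22·1 ≡ 0  ⇒  (a,b)_2 = +1.
v=5: a=5^2·(≡1), b=5^4·(≡4) mod 5; (1|5)=+1, (4|5)=+1; (−1)^{2·4·2}·(+1)^4·(+1)^2 = +1.
v=3: a=3^-1·(≡2), b=3^-1·(≡1) mod 3; (2|3)=-1, (1|3)=+1; (−1)^{-1·-1·1}·(-1)^-1·(+1)^-1 = +1.
v=31: a=31^1·(≡15), b=31^2·(≡22) mod 31; (15|31)=-1, (22|31)=-1; (−1)^{1·2·15}·(-1)^2·(-1)^1 = -1.
v=11: a=11^-1·(≡7), b=11^2·(≡8) mod 11; (7|11)=-1, (8|11)=-1; (−1)^{-1·2·5}·(-1)^2·(-1)^-1 = -1.
(-38874, -69 / ℚ) ramifies at {11, 23, 31, ∞}: a division algebra.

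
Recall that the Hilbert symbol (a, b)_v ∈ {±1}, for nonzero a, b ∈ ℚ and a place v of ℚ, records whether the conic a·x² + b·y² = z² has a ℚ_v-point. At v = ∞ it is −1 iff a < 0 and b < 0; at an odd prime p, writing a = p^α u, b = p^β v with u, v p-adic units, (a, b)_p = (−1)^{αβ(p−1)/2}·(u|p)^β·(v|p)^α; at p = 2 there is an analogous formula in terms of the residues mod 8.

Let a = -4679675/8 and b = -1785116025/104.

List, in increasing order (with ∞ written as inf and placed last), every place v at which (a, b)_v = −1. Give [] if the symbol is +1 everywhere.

(a, b) ≡ (-3094, -1704794) mod (ℚ^×)²; places V = {2, 3, 5, 7, 11, 13, 17, 19, 29, ∞}.
(a,b)_5: α=2, u≡1; β=2, v≡1 (mod 5); (1|5)=+1, (1|5)=+1; sign (−1)^0·+1^2·+1^2 = +1.
(a,b)_19: α=0, u≡15; β=1, v≡9 (mod 19); (15|19)=-1, (9|19)=+1; sign (−1)^0·-1^1·+1^0 = -1.
(a,b)_∞: sgn(-3094)=−, sgn(-1704794)=−, so -1.
(a,b)_3: α=0, u≡2; β=2, v≡1 (mod 3); (2|3)=-1, (1|3)=+1; sign (−1)^0·-1^2·+1^0 = +1.
(a,b)_17: α=1, u≡5; β=1, v≡8 (mod 17); (5|17)=-1, (8|17)=+1; sign (−1)^0·-1^1·+1^1 = -1.
(a,b)_13: α=1, u≡1; β=-1, v≡6 (mod 13); (1|13)=+1, (6|13)=-1; sign (−1)^0·+1^-1·-1^1 = -1.
(a,b)_11: α=2, u≡7; β=2, v≡2 (mod 11); (7|11)=-1, (2|11)=-1; sign (−1)^0·-1^2·-1^2 = +1.
(a,b)_7: α=1, u≡3; β=1, v≡2 (mod 7); (3|7)=-1, (2|7)=+1; sign (−1)^1·-1^1·+1^1 = +1.
(a,b)_29: α=0, u≡25; β=1, v≡15 (mod 29); (25|29)=+1, (15|29)=-1; sign (−1)^0·+1^1·-1^0 = +1.
(a,b)_2: α=-3, β=-3; u≡5, v≡3 (mod 8); ε(u)ε(v)=0·1, αω(v)=-3·1, βω(u)=-3·1; sum ≡ 0  ⇒  +1.
|Ram(-3094, -1704794)| = 4, even; anisotropic at {13, 17, 19, ∞}.

[13, 17, 19, inf]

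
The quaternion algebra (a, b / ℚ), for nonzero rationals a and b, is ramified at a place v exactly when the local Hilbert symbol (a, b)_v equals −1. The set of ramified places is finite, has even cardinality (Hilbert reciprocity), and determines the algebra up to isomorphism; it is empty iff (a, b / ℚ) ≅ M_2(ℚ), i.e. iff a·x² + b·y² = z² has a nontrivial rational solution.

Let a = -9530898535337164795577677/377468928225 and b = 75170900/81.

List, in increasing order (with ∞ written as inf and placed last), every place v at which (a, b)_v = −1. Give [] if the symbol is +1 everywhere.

(a, b) ≡ (-20677, 29) mod (ℚ^×)²; places V = {2, 3, 5, 7, 13, 23, 29, 31, 37, 41, ∞}.
(a,b)_5: α=-2, u≡2; β=2, v≡1 (mod 5); (2|5)=-1, (1|5)=+1; sign (−1)^0·-1^2·+1^-2 = +1.
(a,b)_13: α=8, u≡11; β=0, v≡4 (mod 13); (11|13)=-1, (4|13)=+1; sign (−1)^0·-1^0·+1^8 = +1.
(a,b)_23: α=5, u≡7; β=2, v≡12 (mod 23); (7|23)=-1, (12|23)=+1; sign (−1)^0·-1^2·+1^5 = +1.
(a,b)_7: α=4, u≡4; β=2, v≡2 (mod 7); (4|7)=+1, (2|7)=+1; sign (−1)^0·+1^2·+1^4 = +1.
(a,b)_∞: sgn(-20677)=−, sgn(29)=+, so +1.
(a,b)_37: α=-2, u≡23; β=0, v≡5 (mod 37); (23|37)=-1, (5|37)=-1; sign (−1)^0·-1^0·-1^-2 = +1.
(a,b)_41: α=-2, u≡14; β=0, v≡17 (mod 41); (14|41)=-1, (17|41)=-1; sign (−1)^0·-1^0·-1^-2 = +1.
(a,b)_29: α=3, u≡12; β=1, v≡6 (mod 29); (12|29)=-1, (6|29)=+1; sign (−1)^0·-1^1·+1^3 = -1.
(a,b)_2: α=0, β=2; u≡3, v≡5 (mod 8); ε(u)ε(v)=1·0, αω(v)=0·1, βω(u)=2·1; sum ≡ 0  ⇒  +1.
(a,b)_3: α=-8, u≡2; β=-4, v≡2 (mod 3); (2|3)=-1, (2|3)=-1; sign (−1)^0·-1^-4·-1^-8 = +1.
(a,b)_31: α=1, u≡13; β=0, v≡11 (mod 31); (13|31)=-1, (11|31)=-1; sign (−1)^0·-1^0·-1^1 = -1.
|Ram(-20677, 29)| = 2, even; anisotropic at {29, 31}.

[29, 31]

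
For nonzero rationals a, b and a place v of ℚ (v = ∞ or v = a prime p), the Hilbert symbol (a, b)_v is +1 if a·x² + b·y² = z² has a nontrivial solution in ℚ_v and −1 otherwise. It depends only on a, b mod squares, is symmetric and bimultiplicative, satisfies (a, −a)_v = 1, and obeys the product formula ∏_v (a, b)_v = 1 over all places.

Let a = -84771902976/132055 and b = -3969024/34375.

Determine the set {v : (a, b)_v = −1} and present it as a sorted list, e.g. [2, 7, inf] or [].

Mod squares: a ≡ -330, b ≡ -53295. Check v ∈ {∞, 2, 3, 5, 7, 11, 17, 19, 23}.
v=2: v_2(a)=9, v_2(b)=12; units ≡ 3, 1 (mod 8); ε·ε+αω+βω = 1·0+9·0+12·1 ≡ 0  ⇒  (a,b)_2 = +1.
v=11: a=11^-1·(≡5), b=11^-1·(≡7) mod 11; (5|11)=+1, (7|11)=-1; (−1)^{-1·-1·5}·(+1)^-1·(-1)^-1 = +1.
v=19: a=19^2·(≡8), b=19^1·(≡7) mod 19; (8|19)=-1, (7|19)=+1; (−1)^{2·1·9}·(-1)^1·(+1)^2 = -1.
v=17: a=17^2·(≡14), b=17^1·(≡6) mod 17; (14|17)=-1, (6|17)=-1; (−1)^{2·1·8}·(-1)^1·(-1)^2 = -1.
v=7: a=7^-4·(≡5), b=7^0·(≡5) mod 7; (5|7)=-1, (5|7)=-1; (−1)^{-4·0·3}·(-1)^0·(-1)^-4 = +1.
v=5: a=5^-1·(≡4), b=5^-5·(≡1) mod 5; (4|5)=+1, (1|5)=+1; (−1)^{-1·-5·2}·(+1)^-5·(+1)^-1 = +1.
v=∞: -330 < 0 and -53295 < 0  ⇒  (a,b)_∞ = -1.
v=3: a=3^1·(≡1), b=3^1·(≡1) mod 3; (1|3)=+1, (1|3)=+1; (−1)^{1·1·1}·(+1)^1·(+1)^1 = -1.
v=23: a=23^2·(≡10), b=23^0·(≡19) mod 23; (10|23)=-1, (19|23)=-1; (−1)^{2·0·11}·(-1)^0·(-1)^2 = +1.
(-330, -53295 / ℚ) ramifies at {3, 17, 19, ∞}: a division algebra.

[3, 17, 19, inf]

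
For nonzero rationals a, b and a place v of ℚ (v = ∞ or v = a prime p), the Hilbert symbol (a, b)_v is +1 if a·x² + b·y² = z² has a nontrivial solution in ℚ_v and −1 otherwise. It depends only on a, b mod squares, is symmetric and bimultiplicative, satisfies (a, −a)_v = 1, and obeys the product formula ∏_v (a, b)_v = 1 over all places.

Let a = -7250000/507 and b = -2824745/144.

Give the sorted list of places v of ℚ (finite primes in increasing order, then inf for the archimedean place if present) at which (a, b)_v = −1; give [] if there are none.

[5, 23, 29, inf]

Mod squares: a ≡ -87, b ≡ -23345. Check v ∈ {∞, 2, 3, 5, 7, 11, 13, 23, 29}.
v=13: a=13^-2·(≡3), b=13^0·(≡12) mod 13; (3|13)=+1, (12|13)=+1; (−1)^{-2·0·6}·(+1)^0·(+1)^-2 = +1.
v=2: v_2(a)=4, v_2(b)=-4; units ≡ 1, 7 (mod 8); ε·ε+αω+βω = 0·1+4·0+-4·0 ≡ 0  ⇒  (a,b)_2 = +1.
v=11: a=11^0·(≡1), b=11^2·(≡8) mod 11; (1|11)=+1, (8|11)=-1; (−1)^{0·2·5}·(+1)^2·(-1)^0 = +1.
v=7: a=7^0·(≡4), b=7^1·(≡2) mod 7; (4|7)=+1, (2|7)=+1; (−1)^{0·1·3}·(+1)^1·(+1)^0 = +1.
v=23: a=23^0·(≡14), b=23^1·(≡20) mod 23; (14|23)=-1, (20|23)=-1; (−1)^{0·1·11}·(-1)^1·(-1)^0 = -1.
v=∞: -87 < 0 and -23345 < 0  ⇒  (a,b)_∞ = -1.
v=5: a=5^6·(≡3), b=5^1·(≡4) mod 5; (3|5)=-1, (4|5)=+1; (−1)^{6·1·2}·(-1)^1·(+1)^6 = -1.
v=29: a=29^1·(≡11), b=29^1·(≡23) mod 29; (11|29)=-1, (23|29)=+1; (−1)^{1·1·14}·(-1)^1·(+1)^1 = -1.
v=3: a=3^-1·(≡1), b=3^-2·(≡1) mod 3; (1|3)=+1, (1|3)=+1; (−1)^{-1·-2·1}·(+1)^-2·(+1)^-1 = +1.
|Ram(-87, -23345)| = 4, even; anisotropic at {5, 23, 29, ∞}.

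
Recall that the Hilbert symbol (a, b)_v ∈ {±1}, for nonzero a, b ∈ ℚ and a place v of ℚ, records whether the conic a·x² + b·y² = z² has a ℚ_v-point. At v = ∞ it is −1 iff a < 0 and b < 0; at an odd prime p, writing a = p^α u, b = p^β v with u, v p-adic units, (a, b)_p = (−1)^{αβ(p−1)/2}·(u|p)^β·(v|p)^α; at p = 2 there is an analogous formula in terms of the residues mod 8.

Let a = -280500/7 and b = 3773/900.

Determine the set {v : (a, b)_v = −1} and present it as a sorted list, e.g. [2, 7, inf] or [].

[3, 5, 7, 11]

Mod squares: a ≡ -19635, b ≡ 77. Check v ∈ {∞, 2, 3, 5, 7, 11, 17}.
v=∞: -19635 < 0 and 77 > 0  ⇒  (a,b)_∞ = +1.
v=2: v_2(a)=2, v_2(b)=-2; units ≡ 5, 5 (mod 8); ε·ε+αω+βω = 0·0+2·1+-2·1 ≡ 0  ⇒  (a,b)_2 = +1.
v=3: a=3^1·(≡1), b=3^-2·(≡2) mod 3; (1|3)=+1, (2|3)=-1; (−1)^{1·-2·1}·(+1)^-2·(-1)^1 = -1.
v=17: a=17^1·(≡1), b=17^0·(≡1) mod 17; (1|17)=+1, (1|17)=+1; (−1)^{1·0·8}·(+1)^0·(+1)^1 = +1.
v=11: a=11^1·(≡6), b=11^1·(≡10) mod 11; (6|11)=-1, (10|11)=-1; (−1)^{1·1·5}·(-1)^1·(-1)^1 = -1.
v=5: a=5^3·(≡3), b=5^-2·(≡3) mod 5; (3|5)=-1, (3|5)=-1; (−1)^{3·-2·2}·(-1)^-2·(-1)^3 = -1.
v=7: a=7^-1·(≡4), b=7^3·(≡1) mod 7; (4|7)=+1, (1|7)=+1; (−1)^{-1·3·3}·(+1)^3·(+1)^-1 = -1.
|Ram(-19635, 77)| = 4, even; anisotropic at {3, 5, 7, 11}.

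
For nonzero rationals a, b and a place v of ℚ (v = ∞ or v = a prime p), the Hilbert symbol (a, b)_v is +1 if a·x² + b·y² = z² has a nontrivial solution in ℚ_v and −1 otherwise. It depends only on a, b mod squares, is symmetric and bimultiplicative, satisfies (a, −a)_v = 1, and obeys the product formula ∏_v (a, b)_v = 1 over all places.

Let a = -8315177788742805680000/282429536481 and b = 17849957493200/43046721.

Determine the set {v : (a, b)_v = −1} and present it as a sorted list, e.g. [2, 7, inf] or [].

Mod squares: a ≡ -782, b ≡ 5957. Check v ∈ {∞, 2, 3, 5, 7, 17, 23, 37}.
v=7: a=7^4·(≡1), b=7^3·(≡1) mod 7; (1|7)=+1, (1|7)=+1; (−1)^{4·3·3}·(+1)^3·(+1)^4 = +1.
v=37: a=37^2·(≡32), b=37^1·(≡32) mod 37; (32|37)=-1, (32|37)=-1; (−1)^{2·1·18}·(-1)^1·(-1)^2 = -1.
v=∞: -782 < 0 and 5957 > 0  ⇒  (a,b)_∞ = +1.
v=5: a=5^4·(≡2), b=5^2·(≡3) mod 5; (2|5)=-1, (3|5)=-1; (−1)^{4·2·2}·(-1)^2·(-1)^4 = +1.
v=2: v_2(a)=7, v_2(b)=4; units ≡ 1, 5 (mod 8); ε·ε+αω+βω = 0·0+7·1+4·0 ≡ 1  ⇒  (a,b)_2 = -1.
v=23: a=23^5·(≡4), b=23^3·(≡1) mod 23; (4|23)=+1, (1|23)=+1; (−1)^{5·3·11}·(+1)^3·(+1)^5 = -1.
v=17: a=17^3·(≡6), b=17^2·(≡3) mod 17; (6|17)=-1, (3|17)=-1; (−1)^{3·2·8}·(-1)^2·(-1)^3 = -1.
v=3: a=3^-24·(≡1), b=3^-16·(≡2) mod 3; (1|3)=+1, (2|3)=-1; (−1)^{-24·-16·1}·(+1)^-16·(-1)^-24 = +1.
(-782, 5957 / ℚ) ramifies at {2, 17, 23, 37}: a division algebra.

[2, 17, 23, 37]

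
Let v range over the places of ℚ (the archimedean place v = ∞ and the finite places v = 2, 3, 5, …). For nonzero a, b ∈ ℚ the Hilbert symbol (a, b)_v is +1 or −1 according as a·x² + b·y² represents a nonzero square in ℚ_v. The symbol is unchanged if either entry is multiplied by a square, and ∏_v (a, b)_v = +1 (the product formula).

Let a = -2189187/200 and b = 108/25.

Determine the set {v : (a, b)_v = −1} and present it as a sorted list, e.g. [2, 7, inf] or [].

[2, 7]

Mod squares: a ≡ -6006, b ≡ 3. Check v ∈ {∞, 2, 3, 5, 7, 11, 13}.
v=13: a=13^1·(≡11), b=13^0·(≡9) mod 13; (11|13)=-1, (9|13)=+1; (−1)^{1·0·6}·(-1)^0·(+1)^1 = +1.
v=7: a=7^1·(≡3), b=7^0·(≡6) mod 7; (3|7)=-1, (6|7)=-1; (−1)^{1·0·3}·(-1)^0·(-1)^1 = -1.
v=2: v_2(a)=-3, v_2(b)=2; units ≡ 5, 3 (mod 8); ε·ε+αω+βω = 0·1+-3·1+2·1 ≡ 1  ⇒  (a,b)_2 = -1.
v=5: a=5^-2·(≡1), b=5^-2·(≡3) mod 5; (1|5)=+1, (3|5)=-1; (−1)^{-2·-2·2}·(+1)^-2·(-1)^-2 = +1.
v=∞: -6006 < 0 and 3 > 0  ⇒  (a,b)_∞ = +1.
v=3: a=3^7·(≡2), b=3^3·(≡1) mod 3; (2|3)=-1, (1|3)=+1; (−1)^{7·3·1}·(-1)^3·(+1)^7 = +1.
v=11: a=11^1·(≡3), b=11^0·(≡3) mod 11; (3|11)=+1, (3|11)=+1; (−1)^{1·0·5}·(+1)^0·(+1)^1 = +1.
|Ram(-6006, 3)| = 2, even; anisotropic at {2, 7}.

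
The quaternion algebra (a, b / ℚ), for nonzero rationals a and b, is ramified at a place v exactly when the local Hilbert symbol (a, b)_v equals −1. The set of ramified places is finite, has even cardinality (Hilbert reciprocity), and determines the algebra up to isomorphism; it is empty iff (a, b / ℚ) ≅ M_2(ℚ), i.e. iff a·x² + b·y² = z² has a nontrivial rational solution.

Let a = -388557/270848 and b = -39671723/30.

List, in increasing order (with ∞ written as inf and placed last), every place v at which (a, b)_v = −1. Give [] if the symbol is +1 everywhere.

Mod squares: a ≡ -1066, b ≡ -495690. Check v ∈ {∞, 2, 3, 5, 7, 13, 23, 31, 41}.
v=5: a=5^0·(≡1), b=5^-1·(≡2) mod 5; (1|5)=+1, (2|5)=-1; (−1)^{0·-1·2}·(+1)^-1·(-1)^0 = +1.
v=13: a=13^1·(≡4), b=13^1·(≡10) mod 13; (4|13)=+1, (10|13)=+1; (−1)^{1·1·6}·(+1)^1·(+1)^1 = +1.
v=∞: -1066 < 0 and -495690 < 0  ⇒  (a,b)_∞ = -1.
v=2: v_2(a)=-9, v_2(b)=-1; units ≡ 3, 3 (mod 8); ε·ε+αω+βω = 1·1+-9·1+-1·1 ≡ 1  ⇒  (a,b)_2 = -1.
v=3: a=3^6·(≡2), b=3^-1·(≡1) mod 3; (2|3)=-1, (1|3)=+1; (−1)^{6·-1·1}·(-1)^-1·(+1)^6 = -1.
v=31: a=31^0·(≡28), b=31^1·(≡22) mod 31; (28|31)=+1, (22|31)=-1; (−1)^{0·1·15}·(+1)^1·(-1)^0 = +1.
v=41: a=41^1·(≡38), b=41^1·(≡4) mod 41; (38|41)=-1, (4|41)=+1; (−1)^{1·1·20}·(-1)^1·(+1)^1 = -1.
v=7: a=7^0·(≡5), b=7^4·(≡2) mod 7; (5|7)=-1, (2|7)=+1; (−1)^{0·4·3}·(-1)^4·(+1)^0 = +1.
v=23: a=23^-2·(≡20), b=23^0·(≡18) mod 23; (20|23)=-1, (18|23)=+1; (−1)^{-2·0·11}·(-1)^0·(+1)^-2 = +1.
Ram(-1066, -495690) = {2, 3, 41, ∞}; no ℚ_2-point on the conic.

[2, 3, 41, inf]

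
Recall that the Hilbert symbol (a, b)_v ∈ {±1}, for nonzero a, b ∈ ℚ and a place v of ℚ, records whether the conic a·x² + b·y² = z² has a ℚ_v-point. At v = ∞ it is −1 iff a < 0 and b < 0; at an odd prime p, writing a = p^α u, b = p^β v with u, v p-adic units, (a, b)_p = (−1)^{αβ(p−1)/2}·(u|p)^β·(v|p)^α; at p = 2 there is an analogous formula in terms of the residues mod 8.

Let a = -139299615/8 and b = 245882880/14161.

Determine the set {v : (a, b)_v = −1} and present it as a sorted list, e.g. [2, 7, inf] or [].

[7, 17]

(a, b) ≡ (-30955470, 6670) mod (ℚ^×)²; places V = {2, 3, 5, 7, 13, 17, 23, 29, ∞}.
(a,b)_17: α=1, u≡3; β=-2, v≡10 (mod 17); (3|17)=-1, (10|17)=-1; sign (−1)^0·-1^-2·-1^1 = -1.
(a,b)_23: α=1, u≡2; β=1, v≡10 (mod 23); (2|23)=+1, (10|23)=-1; sign (−1)^1·+1^1·-1^1 = +1.
(a,b)_13: α=1, u≡8; β=0, v≡12 (mod 13); (8|13)=-1, (12|13)=+1; sign (−1)^0·-1^0·+1^1 = +1.
(a,b)_5: α=1, u≡4; β=1, v≡1 (mod 5); (4|5)=+1, (1|5)=+1; sign (−1)^0·+1^1·+1^1 = +1.
(a,b)_29: α=1, u≡12; β=1, v≡15 (mod 29); (12|29)=-1, (15|29)=-1; sign (−1)^0·-1^1·-1^1 = +1.
(a,b)_7: α=1, u≡5; β=-2, v≡6 (mod 7); (5|7)=-1, (6|7)=-1; sign (−1)^0·-1^-2·-1^1 = -1.
(a,b)_2: α=-3, β=13; u≡1, v≡7 (mod 8); ε(u)ε(v)=0·1, αω(v)=-3·0, βω(u)=13·0; sum ≡ 0  ⇒  +1.
(a,b)_∞: sgn(-30955470)=−, sgn(6670)=+, so +1.
(a,b)_3: α=3, u≡1; β=2, v≡1 (mod 3); (1|3)=+1, (1|3)=+1; sign (−1)^0·+1^2·+1^3 = +1.
Ram(-30955470, 6670) = {7, 17}; no ℚ_7-point on the conic.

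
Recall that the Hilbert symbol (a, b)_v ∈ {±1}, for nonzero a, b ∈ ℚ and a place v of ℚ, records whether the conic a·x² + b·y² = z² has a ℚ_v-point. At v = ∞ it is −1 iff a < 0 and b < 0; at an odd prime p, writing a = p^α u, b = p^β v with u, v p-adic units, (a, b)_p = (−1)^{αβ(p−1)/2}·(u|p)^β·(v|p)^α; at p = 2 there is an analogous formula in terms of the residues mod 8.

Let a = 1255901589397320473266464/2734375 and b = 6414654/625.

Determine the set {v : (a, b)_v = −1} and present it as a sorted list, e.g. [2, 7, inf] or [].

Mod squares: a ≡ 1287678, b ≡ 12126. Check v ∈ {∞, 2, 3, 5, 7, 13, 23, 31, 43, 47}.
v=43: a=43^3·(≡3), b=43^1·(≡36) mod 43; (3|43)=-1, (36|43)=+1; (−1)^{3·1·21}·(-1)^1·(+1)^3 = +1.
v=47: a=47^4·(≡15), b=47^1·(≡13) mod 47; (15|47)=-1, (13|47)=-1; (−1)^{4·1·23}·(-1)^1·(-1)^4 = -1.
v=23: a=23^5·(≡4), b=23^2·(≡7) mod 23; (4|23)=+1, (7|23)=-1; (−1)^{5·2·11}·(+1)^2·(-1)^5 = -1.
v=2: v_2(a)=5, v_2(b)=1; units ≡ 7, 7 (mod 8); ε·ε+αω+βω = 1·1+5·0+1·0 ≡ 1  ⇒  (a,b)_2 = -1.
v=∞: 1287678 > 0 and 12126 > 0  ⇒  (a,b)_∞ = +1.
v=5: a=5^-8·(≡2), b=5^-4·(≡4) mod 5; (2|5)=-1, (4|5)=+1; (−1)^{-8·-4·2}·(-1)^-4·(+1)^-8 = +1.
v=13: a=13^2·(≡8), b=13^0·(≡12) mod 13; (8|13)=-1, (12|13)=+1; (−1)^{2·0·6}·(-1)^0·(+1)^2 = +1.
v=3: a=3^1·(≡1), b=3^1·(≡1) mod 3; (1|3)=+1, (1|3)=+1; (−1)^{1·1·1}·(+1)^1·(+1)^1 = -1.
v=31: a=31^1·(≡15), b=31^0·(≡2) mod 31; (15|31)=-1, (2|31)=+1; (−1)^{1·0·15}·(-1)^0·(+1)^1 = +1.
v=7: a=7^-1·(≡2), b=7^0·(≡4) mod 7; (2|7)=+1, (4|7)=+1; (−1)^{-1·0·3}·(+1)^0·(+1)^-1 = +1.
(1287678, 12126 / ℚ) ramifies at {2, 3, 23, 47}: a division algebra.

[2, 3, 23, 47]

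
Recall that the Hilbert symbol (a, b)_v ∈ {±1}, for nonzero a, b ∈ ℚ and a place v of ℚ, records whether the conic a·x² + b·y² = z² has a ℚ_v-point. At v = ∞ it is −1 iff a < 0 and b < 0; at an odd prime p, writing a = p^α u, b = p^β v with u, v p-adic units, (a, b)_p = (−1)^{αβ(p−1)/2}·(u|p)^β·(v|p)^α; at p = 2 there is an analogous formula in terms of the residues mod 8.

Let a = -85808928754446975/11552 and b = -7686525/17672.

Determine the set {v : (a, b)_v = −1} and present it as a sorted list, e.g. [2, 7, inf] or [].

[2, 7, 11, inf]

Mod squares: a ≡ -462, b ≡ -42. Check v ∈ {∞, 2, 3, 5, 7, 11, 19, 37, 41, 47}.
v=2: v_2(a)=-5, v_2(b)=-3; units ≡ 1, 3 (mod 8); ε·ε+αω+βω = 0·1+-5·1+-3·0 ≡ 1  ⇒  (a,b)_2 = -1.
v=11: a=11^5·(≡7), b=11^4·(≡6) mod 11; (7|11)=-1, (6|11)=-1; (−1)^{5·4·5}·(-1)^4·(-1)^5 = -1.
v=19: a=19^-2·(≡10), b=19^0·(≡10) mod 19; (10|19)=-1, (10|19)=-1; (−1)^{-2·0·9}·(-1)^0·(-1)^-2 = +1.
v=47: a=47^0·(≡18), b=47^-2·(≡23) mod 47; (18|47)=+1, (23|47)=-1; (−1)^{0·-2·23}·(+1)^-2·(-1)^0 = +1.
v=37: a=37^2·(≡24), b=37^0·(≡13) mod 37; (24|37)=-1, (13|37)=-1; (−1)^{2·0·18}·(-1)^0·(-1)^2 = +1.
v=41: a=41^2·(≡15), b=41^0·(≡32) mod 41; (15|41)=-1, (32|41)=+1; (−1)^{2·0·20}·(-1)^0·(+1)^2 = +1.
v=3: a=3^3·(≡2), b=3^1·(≡1) mod 3; (2|3)=-1, (1|3)=+1; (−1)^{3·1·1}·(-1)^1·(+1)^3 = +1.
v=∞: -462 < 0 and -42 < 0  ⇒  (a,b)_∞ = -1.
v=7: a=7^3·(≡2), b=7^1·(≡2) mod 7; (2|7)=+1, (2|7)=+1; (−1)^{3·1·3}·(+1)^1·(+1)^3 = -1.
v=5: a=5^2·(≡3), b=5^2·(≡2) mod 5; (3|5)=-1, (2|5)=-1; (−1)^{2·2·2}·(-1)^2·(-1)^2 = +1.
|Ram(-462, -42)| = 4, even; anisotropic at {2, 7, 11, ∞}.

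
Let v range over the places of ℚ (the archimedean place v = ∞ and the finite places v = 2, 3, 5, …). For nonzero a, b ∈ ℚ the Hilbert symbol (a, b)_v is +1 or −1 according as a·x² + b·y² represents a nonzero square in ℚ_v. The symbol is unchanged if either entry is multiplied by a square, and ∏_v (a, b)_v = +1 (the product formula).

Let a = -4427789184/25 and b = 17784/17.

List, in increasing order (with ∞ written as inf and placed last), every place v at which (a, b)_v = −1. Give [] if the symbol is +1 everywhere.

[7, 17]

Mod squares: a ≡ -14, b ≡ 8398. Check v ∈ {∞, 2, 3, 5, 7, 13, 17, 19}.
v=19: a=19^2·(≡5), b=19^1·(≡7) mod 19; (5|19)=+1, (7|19)=+1; (−1)^{2·1·9}·(+1)^1·(+1)^2 = +1.
v=5: a=5^-2·(≡1), b=5^0·(≡2) mod 5; (1|5)=+1, (2|5)=-1; (−1)^{-2·0·2}·(+1)^0·(-1)^-2 = +1.
v=3: a=3^4·(≡1), b=3^2·(≡1) mod 3; (1|3)=+1, (1|3)=+1; (−1)^{4·2·1}·(+1)^2·(+1)^4 = +1.
v=2: v_2(a)=7, v_2(b)=3; units ≡ 1, 7 (mod 8); ε·ε+αω+βω = 0·1+7·0+3·0 ≡ 0  ⇒  (a,b)_2 = +1.
v=13: a=13^2·(≡9), b=13^1·(≡4) mod 13; (9|13)=+1, (4|13)=+1; (−1)^{2·1·6}·(+1)^1·(+1)^2 = +1.
v=7: a=7^1·(≡6), b=7^0·(≡6) mod 7; (6|7)=-1, (6|7)=-1; (−1)^{1·0·3}·(-1)^0·(-1)^1 = -1.
v=∞: -14 < 0 and 8398 > 0  ⇒  (a,b)_∞ = +1.
v=17: a=17^0·(≡10), b=17^-1·(≡2) mod 17; (10|17)=-1, (2|17)=+1; (−1)^{0·-1·8}·(-1)^-1·(+1)^0 = -1.
(-14, 8398 / ℚ) ramifies at {7, 17}: a division algebra.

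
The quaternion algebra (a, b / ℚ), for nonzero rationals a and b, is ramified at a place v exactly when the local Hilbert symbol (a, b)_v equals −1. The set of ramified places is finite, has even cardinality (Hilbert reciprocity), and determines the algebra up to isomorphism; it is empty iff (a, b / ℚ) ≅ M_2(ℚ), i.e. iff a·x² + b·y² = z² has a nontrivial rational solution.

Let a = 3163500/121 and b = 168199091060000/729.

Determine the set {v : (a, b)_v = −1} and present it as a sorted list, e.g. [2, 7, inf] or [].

[2, 11, 13, 37]

Mod squares: a ≡ 3515, b ≡ 34034. Check v ∈ {∞, 2, 3, 5, 7, 11, 13, 17, 19, 37}.
v=13: a=13^0·(≡7), b=13^1·(≡2) mod 13; (7|13)=-1, (2|13)=-1; (−1)^{0·1·6}·(-1)^1·(-1)^0 = -1.
v=19: a=19^1·(≡14), b=19^2·(≡7) mod 19; (14|19)=-1, (7|19)=+1; (−1)^{1·2·9}·(-1)^2·(+1)^1 = +1.
v=3: a=3^2·(≡2), b=3^-6·(≡2) mod 3; (2|3)=-1, (2|3)=-1; (−1)^{2·-6·1}·(-1)^-6·(-1)^2 = +1.
v=2: v_2(a)=2, v_2(b)=5; units ≡ 3, 1 (mod 8); ε·ε+αω+βω = 1·0+2·0+5·1 ≡ 1  ⇒  (a,b)_2 = -1.
v=5: a=5^3·(≡3), b=5^4·(≡4) mod 5; (3|5)=-1, (4|5)=+1; (−1)^{3·4·2}·(-1)^4·(+1)^3 = +1.
v=37: a=37^1·(≡3), b=37^2·(≡35) mod 37; (3|37)=+1, (35|37)=-1; (−1)^{1·2·18}·(+1)^2·(-1)^1 = -1.
v=7: a=7^0·(≡2), b=7^1·(≡4) mod 7; (2|7)=+1, (4|7)=+1; (−1)^{0·1·3}·(+1)^1·(+1)^0 = +1.
v=∞: 3515 > 0 and 34034 > 0  ⇒  (a,b)_∞ = +1.
v=17: a=17^0·(≡2), b=17^1·(≡16) mod 17; (2|17)=+1, (16|17)=+1; (−1)^{0·1·8}·(+1)^1·(+1)^0 = +1.
v=11: a=11^-2·(≡10), b=11^1·(≡1) mod 11; (10|11)=-1, (1|11)=+1; (−1)^{-2·1·5}·(-1)^1·(+1)^-2 = -1.
(3515, 34034 / ℚ) ramifies at {2, 11, 13, 37}: a division algebra.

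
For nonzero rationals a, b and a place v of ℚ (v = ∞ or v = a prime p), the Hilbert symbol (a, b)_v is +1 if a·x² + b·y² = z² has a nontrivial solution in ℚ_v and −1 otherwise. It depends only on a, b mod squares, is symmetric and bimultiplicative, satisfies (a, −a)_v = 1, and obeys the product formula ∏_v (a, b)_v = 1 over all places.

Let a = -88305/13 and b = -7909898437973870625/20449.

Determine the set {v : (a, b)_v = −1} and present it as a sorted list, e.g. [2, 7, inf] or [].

[2, 5, 23, 29, 31, inf]

(a, b) ≡ (-1365, -434217) mod (ℚ^×)²; places V = {2, 3, 5, 7, 11, 13, 23, 29, 31, ∞}.
(a,b)_31: α=0, u≡13; β=1, v≡14 (mod 31); (13|31)=-1, (14|31)=+1; sign (−1)^0·-1^1·+1^0 = -1.
(a,b)_∞: sgn(-1365)=−, sgn(-434217)=−, so -1.
(a,b)_11: α=0, u≡7; β=-2, v≡8 (mod 11); (7|11)=-1, (8|11)=-1; sign (−1)^0·-1^-2·-1^0 = +1.
(a,b)_2: α=0, β=0; u≡3, v≡7 (mod 8); ε(u)ε(v)=1·1, αω(v)=0·0, βω(u)=0·1; sum ≡ 1  ⇒  -1.
(a,b)_7: α=1, u≡1; β=3, v≡3 (mod 7); (1|7)=+1, (3|7)=-1; sign (−1)^1·+1^3·-1^1 = +1.
(a,b)_3: α=1, u≡1; β=1, v≡2 (mod 3); (1|3)=+1, (2|3)=-1; sign (−1)^1·+1^1·-1^1 = +1.
(a,b)_5: α=1, u≡3; β=4, v≡3 (mod 5); (3|5)=-1, (3|5)=-1; sign (−1)^0·-1^4·-1^1 = -1.
(a,b)_23: α=0, u≡10; β=1, v≡12 (mod 23); (10|23)=-1, (12|23)=+1; sign (−1)^0·-1^1·+1^0 = -1.
(a,b)_13: α=-1, u≡4; β=-2, v≡3 (mod 13); (4|13)=+1, (3|13)=+1; sign (−1)^0·+1^-2·+1^-1 = +1.
(a,b)_29: α=2, u≡12; β=7, v≡5 (mod 29); (12|29)=-1, (5|29)=+1; sign (−1)^0·-1^7·+1^2 = -1.
(-1365, -434217 / ℚ) ramifies at {2, 5, 23, 29, 31, ∞}: a division algebra.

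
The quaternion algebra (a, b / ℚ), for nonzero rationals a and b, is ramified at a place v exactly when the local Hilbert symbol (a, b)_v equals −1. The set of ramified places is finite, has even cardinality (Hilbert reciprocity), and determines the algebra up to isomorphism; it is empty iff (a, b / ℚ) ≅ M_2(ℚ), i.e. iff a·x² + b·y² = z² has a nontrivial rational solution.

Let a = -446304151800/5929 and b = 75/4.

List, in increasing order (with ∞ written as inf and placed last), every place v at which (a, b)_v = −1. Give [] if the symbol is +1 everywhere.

(a, b) ≡ (-8398, 3) mod (ℚ^×)²; places V = {2, 3, 5, 7, 11, 13, 17, 19, ∞}.
(a,b)_5: α=2, u≡2; β=2, v≡2 (mod 5); (2|5)=-1, (2|5)=-1; sign (−1)^0·-1^2·-1^2 = +1.
(a,b)_7: α=-2, u≡2; β=0, v≡3 (mod 7); (2|7)=+1, (3|7)=-1; sign (−1)^0·+1^0·-1^-2 = +1.
(a,b)_13: α=1, u≡10; β=0, v≡9 (mod 13); (10|13)=+1, (9|13)=+1; sign (−1)^0·+1^0·+1^1 = +1.
(a,b)_17: α=1, u≡15; β=0, v≡6 (mod 17); (15|17)=+1, (6|17)=-1; sign (−1)^0·+1^0·-1^1 = -1.
(a,b)_3: α=12, u≡2; β=1, v≡1 (mod 3); (2|3)=-1, (1|3)=+1; sign (−1)^0·-1^1·+1^12 = -1.
(a,b)_2: α=3, β=-2; u≡1, v≡3 (mod 8); ε(u)ε(v)=0·1, αω(v)=3·1, βω(u)=-2·0; sum ≡ 1  ⇒  -1.
(a,b)_19: α=1, u≡10; β=0, v≡14 (mod 19); (10|19)=-1, (14|19)=-1; sign (−1)^0·-1^0·-1^1 = -1.
(a,b)_11: α=-2, u≡2; β=0, v≡5 (mod 11); (2|11)=-1, (5|11)=+1; sign (−1)^0·-1^0·+1^-2 = +1.
(a,b)_∞: sgn(-8398)=−, sgn(3)=+, so +1.
|Ram(-8398, 3)| = 4, even; anisotropic at {2, 3, 17, 19}.

[2, 3, 17, 19]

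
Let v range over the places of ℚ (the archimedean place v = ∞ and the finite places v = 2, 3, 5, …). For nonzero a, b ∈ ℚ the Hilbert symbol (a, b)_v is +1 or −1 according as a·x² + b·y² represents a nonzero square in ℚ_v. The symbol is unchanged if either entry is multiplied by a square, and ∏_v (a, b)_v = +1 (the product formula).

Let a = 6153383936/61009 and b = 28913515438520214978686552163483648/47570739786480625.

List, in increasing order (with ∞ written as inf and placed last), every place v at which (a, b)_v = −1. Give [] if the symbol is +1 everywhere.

[2, 7, 31, 43]

Mod squares: a ≡ 30659, b ≡ 264523. Check v ∈ {∞, 2, 3, 5, 7, 11, 13, 17, 19, 23, 31, 43, 53}.
v=53: a=53^0·(≡15), b=53^1·(≡7) mod 53; (15|53)=+1, (7|53)=+1; (−1)^{0·1·26}·(+1)^1·(+1)^0 = +1.
v=3: a=3^0·(≡2), b=3^2·(≡1) mod 3; (2|3)=-1, (1|3)=+1; (−1)^{0·2·1}·(-1)^2·(+1)^0 = +1.
v=19: a=19^-2·(≡15), b=19^-4·(≡16) mod 19; (15|19)=-1, (16|19)=+1; (−1)^{-2·-4·9}·(-1)^-4·(+1)^-2 = +1.
v=2: v_2(a)=12, v_2(b)=22; units ≡ 3, 3 (mod 8); ε·ε+αω+βω = 1·1+12·1+22·1 ≡ 1  ⇒  (a,b)_2 = -1.
v=13: a=13^-2·(≡5), b=13^-6·(≡9) mod 13; (5|13)=-1, (9|13)=+1; (−1)^{-2·-6·6}·(-1)^-6·(+1)^-2 = +1.
v=5: a=5^0·(≡4), b=5^-4·(≡2) mod 5; (4|5)=+1, (2|5)=-1; (−1)^{0·-4·2}·(+1)^-4·(-1)^0 = +1.
v=11: a=11^0·(≡6), b=11^-2·(≡6) mod 11; (6|11)=-1, (6|11)=-1; (−1)^{0·-2·5}·(-1)^-2·(-1)^0 = +1.
v=7: a=7^2·(≡5), b=7^9·(≡3) mod 7; (5|7)=-1, (3|7)=-1; (−1)^{2·9·3}·(-1)^9·(-1)^2 = -1.
v=∞: 30659 > 0 and 264523 > 0  ⇒  (a,b)_∞ = +1.
v=31: a=31^1·(≡1), b=31^3·(≡8) mod 31; (1|31)=+1, (8|31)=+1; (−1)^{1·3·15}·(+1)^3·(+1)^1 = -1.
v=23: a=23^1·(≡19), b=23^3·(≡12) mod 23; (19|23)=-1, (12|23)=+1; (−1)^{1·3·11}·(-1)^3·(+1)^1 = +1.
v=17: a=17^0·(≡13), b=17^2·(≡5) mod 17; (13|17)=+1, (5|17)=-1; (−1)^{0·2·8}·(+1)^2·(-1)^0 = +1.
v=43: a=43^1·(≡41), b=43^4·(≡28) mod 43; (41|43)=+1, (28|43)=-1; (−1)^{1·4·21}·(+1)^4·(-1)^1 = -1.
|Ram(30659, 264523)| = 4, even; anisotropic at {2, 7, 31, 43}.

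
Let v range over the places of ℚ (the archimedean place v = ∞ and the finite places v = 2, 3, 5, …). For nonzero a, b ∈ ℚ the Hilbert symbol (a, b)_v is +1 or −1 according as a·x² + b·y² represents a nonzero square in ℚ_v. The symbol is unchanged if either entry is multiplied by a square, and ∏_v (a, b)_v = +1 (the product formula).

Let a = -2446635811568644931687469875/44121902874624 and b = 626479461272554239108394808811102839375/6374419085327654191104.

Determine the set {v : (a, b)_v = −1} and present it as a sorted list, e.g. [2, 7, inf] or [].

(a, b) ≡ (-1955, 784363) mod (ℚ^×)²; places V = {2, 3, 5, 7, 11, 13, 17, 23, 29, 31, 37, 43, ∞}.
(a,b)_43: α=2, u≡25; β=3, v≡1 (mod 43); (25|43)=+1, (1|43)=+1; sign (−1)^0·+1^3·+1^2 = +1.
(a,b)_13: α=6, u≡11; β=10, v≡11 (mod 13); (11|13)=-1, (11|13)=-1; sign (−1)^0·-1^10·-1^6 = +1.
(a,b)_∞: sgn(-1955)=−, sgn(784363)=+, so +1.
(a,b)_31: α=-4, u≡24; β=-6, v≡9 (mod 31); (24|31)=-1, (9|31)=+1; sign (−1)^0·-1^-6·+1^-4 = +1.
(a,b)_23: α=5, u≡7; β=6, v≡5 (mod 23); (7|23)=-1, (5|23)=-1; sign (−1)^0·-1^6·-1^5 = -1.
(a,b)_29: α=0, u≡15; β=-1, v≡15 (mod 29); (15|29)=-1, (15|29)=-1; sign (−1)^0·-1^-1·-1^0 = -1.
(a,b)_17: α=1, u≡9; β=1, v≡1 (mod 17); (9|17)=+1, (1|17)=+1; sign (−1)^0·+1^1·+1^1 = +1.
(a,b)_7: α=0, u≡3; β=2, v≡3 (mod 7); (3|7)=-1, (3|7)=-1; sign (−1)^0·-1^2·-1^0 = +1.
(a,b)_3: α=-6, u≡1; β=-10, v≡1 (mod 3); (1|3)=+1, (1|3)=+1; sign (−1)^0·+1^-10·+1^-6 = +1.
(a,b)_2: α=-16, β=-22; u≡5, v≡3 (mod 8); ε(u)ε(v)=0·1, αω(v)=-16·1, βω(u)=-22·1; sum ≡ 0  ⇒  +1.
(a,b)_5: α=3, u≡4; β=4, v≡2 (mod 5); (4|5)=+1, (2|5)=-1; sign (−1)^0·+1^4·-1^3 = -1.
(a,b)_37: α=2, u≡29; β=3, v≡6 (mod 37); (29|37)=-1, (6|37)=-1; sign (−1)^0·-1^3·-1^2 = -1.
(a,b)_11: α=4, u≡3; β=4, v≡10 (mod 11); (3|11)=+1, (10|11)=-1; sign (−1)^0·+1^4·-1^4 = +1.
|Ram(-1955, 784363)| = 4, even; anisotropic at {5, 23, 29, 37}.

[5, 23, 29, 37]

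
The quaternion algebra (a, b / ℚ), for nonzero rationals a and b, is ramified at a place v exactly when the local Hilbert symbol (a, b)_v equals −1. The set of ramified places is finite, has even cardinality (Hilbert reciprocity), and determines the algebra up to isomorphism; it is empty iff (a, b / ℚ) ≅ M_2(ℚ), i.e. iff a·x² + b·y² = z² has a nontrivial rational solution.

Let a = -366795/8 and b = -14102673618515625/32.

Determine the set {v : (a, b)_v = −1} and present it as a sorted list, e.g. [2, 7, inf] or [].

Mod squares: a ≡ -81510, b ≡ -27170. Check v ∈ {∞, 2, 3, 5, 11, 13, 19}.
v=3: a=3^3·(≡1), b=3^2·(≡1) mod 3; (1|3)=+1, (1|3)=+1; (−1)^{3·2·1}·(+1)^2·(+1)^3 = +1.
v=5: a=5^1·(≡2), b=5^7·(≡4) mod 5; (2|5)=-1, (4|5)=+1; (−1)^{1·7·2}·(-1)^7·(+1)^1 = -1.
v=2: v_2(a)=-3, v_2(b)=-5; units ≡ 5, 7 (mod 8); ε·ε+αω+βω = 0·1+-3·0+-5·1 ≡ 1  ⇒  (a,b)_2 = -1.
v=19: a=19^1·(≡7), b=19^3·(≡3) mod 19; (7|19)=+1, (3|19)=-1; (−1)^{1·3·9}·(+1)^3·(-1)^1 = +1.
v=13: a=13^1·(≡1), b=13^3·(≡1) mod 13; (1|13)=+1, (1|13)=+1; (−1)^{1·3·6}·(+1)^3·(+1)^1 = +1.
v=11: a=11^1·(≡5), b=11^3·(≡9) mod 11; (5|11)=+1, (9|11)=+1; (−1)^{1·3·5}·(+1)^3·(+1)^1 = -1.
v=∞: -81510 < 0 and -27170 < 0  ⇒  (a,b)_∞ = -1.
(-81510, -27170 / ℚ) ramifies at {2, 5, 11, ∞}: a division algebra.

[2, 5, 11, inf]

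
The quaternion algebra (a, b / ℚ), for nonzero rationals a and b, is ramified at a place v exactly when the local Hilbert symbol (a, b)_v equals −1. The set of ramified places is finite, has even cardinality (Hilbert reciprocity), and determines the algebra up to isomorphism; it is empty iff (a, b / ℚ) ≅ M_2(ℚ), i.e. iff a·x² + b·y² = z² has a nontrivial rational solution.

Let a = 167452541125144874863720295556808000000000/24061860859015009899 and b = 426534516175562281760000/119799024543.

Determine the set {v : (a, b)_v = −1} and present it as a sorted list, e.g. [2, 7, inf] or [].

Mod squares: a ≡ 2255, b ≡ 667. Check v ∈ {∞, 2, 3, 5, 7, 11, 13, 19, 23, 29, 41, 47}.
v=7: a=7^6·(≡4), b=7^4·(≡1) mod 7; (4|7)=+1, (1|7)=+1; (−1)^{6·4·3}·(+1)^4·(+1)^6 = +1.
v=3: a=3^-24·(≡2), b=3^-16·(≡1) mod 3; (2|3)=-1, (1|3)=+1; (−1)^{-24·-16·1}·(-1)^-16·(+1)^-24 = +1.
v=13: a=13^6·(≡8), b=13^4·(≡10) mod 13; (8|13)=-1, (10|13)=+1; (−1)^{6·4·6}·(-1)^4·(+1)^6 = +1.
v=11: a=11^-5·(≡2), b=11^-2·(≡8) mod 11; (2|11)=-1, (8|11)=-1; (−1)^{-5·-2·5}·(-1)^-2·(-1)^-5 = -1.
v=5: a=5^9·(≡4), b=5^4·(≡2) mod 5; (4|5)=+1, (2|5)=-1; (−1)^{9·4·2}·(+1)^4·(-1)^9 = -1.
v=19: a=19^4·(≡13), b=19^2·(≡3) mod 19; (13|19)=-1, (3|19)=-1; (−1)^{4·2·9}·(-1)^2·(-1)^4 = +1.
v=23: a=23^-2·(≡1), b=23^-1·(≡3) mod 23; (1|23)=+1, (3|23)=+1; (−1)^{-2·-1·11}·(+1)^-1·(+1)^-2 = +1.
v=2: v_2(a)=12, v_2(b)=8; units ≡ 7, 3 (mod 8); ε·ε+αω+βω = 1·1+12·1+8·0 ≡ 1  ⇒  (a,b)_2 = -1.
v=29: a=29^2·(≡9), b=29^1·(≡24) mod 29; (9|29)=+1, (24|29)=+1; (−1)^{2·1·14}·(+1)^1·(+1)^2 = +1.
v=∞: 2255 > 0 and 667 > 0  ⇒  (a,b)_∞ = +1.
v=47: a=47^4·(≡46), b=47^2·(≡32) mod 47; (46|47)=-1, (32|47)=+1; (−1)^{4·2·23}·(-1)^2·(+1)^4 = +1.
v=41: a=41^3·(≡26), b=41^2·(≡6) mod 41; (26|41)=-1, (6|41)=-1; (−1)^{3·2·20}·(-1)^2·(-1)^3 = -1.
(2255, 667 / ℚ) ramifies at {2, 5, 11, 41}: a division algebra.

[2, 5, 11, 41]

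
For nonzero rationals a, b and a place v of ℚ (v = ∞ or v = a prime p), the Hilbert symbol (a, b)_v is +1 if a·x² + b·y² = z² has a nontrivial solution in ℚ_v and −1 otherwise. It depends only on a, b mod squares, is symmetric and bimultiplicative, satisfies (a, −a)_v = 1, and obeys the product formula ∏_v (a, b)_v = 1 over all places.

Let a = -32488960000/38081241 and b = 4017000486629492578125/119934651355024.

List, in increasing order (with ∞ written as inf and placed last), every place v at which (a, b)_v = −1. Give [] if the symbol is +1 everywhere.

(a, b) ≡ (-259, 144781) mod (ℚ^×)²; places V = {2, 3, 5, 7, 11, 13, 17, 37, 43, ∞}.
(a,b)_5: α=4, u≡4; β=8, v≡4 (mod 5); (4|5)=+1, (4|5)=+1; sign (−1)^0·+1^8·+1^4 = +1.
(a,b)_17: α=-2, u≡16; β=-2, v≡16 (mod 17); (16|17)=+1, (16|17)=+1; sign (−1)^0·+1^-2·+1^-2 = +1.
(a,b)_37: α=1, u≡7; β=3, v≡12 (mod 37); (7|37)=+1, (12|37)=+1; sign (−1)^0·+1^3·+1^1 = +1.
(a,b)_13: α=0, u≡12; β=1, v≡3 (mod 13); (12|13)=+1, (3|13)=+1; sign (−1)^0·+1^1·+1^0 = +1.
(a,b)_43: α=0, u≡34; β=1, v≡9 (mod 43); (34|43)=-1, (9|43)=+1; sign (−1)^0·-1^1·+1^0 = -1.
(a,b)_11: α=-4, u≡4; β=-10, v≡2 (mod 11); (4|11)=+1, (2|11)=-1; sign (−1)^0·+1^-10·-1^-4 = +1.
(a,b)_∞: sgn(-259)=−, sgn(144781)=+, so +1.
(a,b)_2: α=12, β=-4; u≡5, v≡5 (mod 8); ε(u)ε(v)=0·0, αω(v)=12·1, βω(u)=-4·1; sum ≡ 0  ⇒  +1.
(a,b)_7: α=3, u≡5; β=9, v≡3 (mod 7); (5|7)=-1, (3|7)=-1; sign (−1)^1·-1^9·-1^3 = -1.
(a,b)_3: α=-2, u≡2; β=2, v≡1 (mod 3); (2|3)=-1, (1|3)=+1; sign (−1)^0·-1^2·+1^-2 = +1.
(-259, 144781 / ℚ) ramifies at {7, 43}: a division algebra.

[7, 43]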